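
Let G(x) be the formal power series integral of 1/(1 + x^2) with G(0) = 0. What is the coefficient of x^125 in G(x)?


1/(1 + x^2) = sum_{j>=0} (-1)^j x^(2j). Integrating termwise with G(0) = 0:
G(x) = sum_{j>=0} (-1)^j x^(2j+1) / (2j+1) = arctan(x).
Only odd powers are nonzero. For x^125 write 125 = 2*62 + 1, giving
(-1)^62 / 125 = 1/125 = 1/125.

1/125


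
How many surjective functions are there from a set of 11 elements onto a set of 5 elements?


By inclusion-exclusion on which target elements are missed, the number of surjections from an n-set onto a k-set is
surj(n, k) = sum_{j=0}^{k} (-1)^j C(k, j) (k - j)^n.
Equivalently surj(n, k) = k! * S(n, k), where S(n, k) is the Stirling number of the second kind.
For n = 11, k = 5:
S(11, 5) = 246730, so
surj = 5! * 246730 = 120 * 246730 = 29607600.

29607600


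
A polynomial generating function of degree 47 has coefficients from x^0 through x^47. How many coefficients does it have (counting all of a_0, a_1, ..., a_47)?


A polynomial of degree 47 takes the form a_0 + a_1 x + ... + a_47 x^47.
The number of coefficients is 47 + 1 = 48.

48


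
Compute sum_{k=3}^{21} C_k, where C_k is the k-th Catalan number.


C_3 through C_21: 5, 14, 42, 132, 429, 1430, 4862, 16796, 58786, 208012, 742900, 2674440, 9694845, 35357670, 129644790, 477638700, 1767263190, 6564120420, 24466267020
Sum = 5 + 14 + 42 + 132 + 429 + 1430 + 4862 + 16796 + 58786 + 208012 + 742900 + 2674440 + 9694845 + 35357670 + 129644790 + 477638700 + 1767263190 + 6564120420 + 24466267020
= 33453694483

33453694483


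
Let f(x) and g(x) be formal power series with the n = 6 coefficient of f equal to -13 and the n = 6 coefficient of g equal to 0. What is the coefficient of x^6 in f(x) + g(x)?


Addition of formal power series is termwise.
The coefficient of x^6 in f + g = -13 + 0
= -13

-13


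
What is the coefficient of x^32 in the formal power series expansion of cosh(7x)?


The Maclaurin series is cosh(t) = sum_{m>=0} t^(2m) / (2m)!, so substituting t = 7x, only even powers of x are nonzero, with coefficient of x^(2m) equal to 7^(2m) / (2m)!.
For x^32 the coefficient is 7^32/32! = 1104427674243920646305299201/263130836933693530167218012160000000 = 459986536544739960976801/109592185311825710190428160000000.

459986536544739960976801/109592185311825710190428160000000


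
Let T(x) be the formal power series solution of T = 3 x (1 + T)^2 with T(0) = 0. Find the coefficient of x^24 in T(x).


Apply the Lagrange inversion formula: if T = 3 x * phi(T) with phi(t) = (1 + t)^2, then [x^n] T = 3^n * (1/n) [t^(n-1)] phi(t)^n = 3^n * (1/n) [t^(n-1)] (1 + t)^(2n) = 3^n * (1/n) C(2n, n-1).
Using the identity C(2n, n-1) = C(2n, n) * n / (n+1), the unscaled factor equals C(2n, n) / (n+1) = C_n, the n-th Catalan number.
For n = 24: C_24 = C(48, 24) / 25 = 32247603683100/25 = 1289904147324.
With the 3^24 = 282429536481 factor, the coefficient is 282429536481 * 1289904147324 = 364307030433636856526844.

364307030433636856526844


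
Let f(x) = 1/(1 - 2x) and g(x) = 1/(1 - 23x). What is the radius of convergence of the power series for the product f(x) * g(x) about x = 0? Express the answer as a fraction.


The radius of 1/(1 - 2x) is 1/2 (nearest singularity at x = 1/2), and the radius of 1/(1 - 23x) is 1/23.
The product f(x)*g(x) = 1/((1 - 2x)(1 - 23x)) has singularities at both 1/2 and 1/23, so its radius of convergence is the distance to the nearest one:
min(1/2, 1/23) = 1/23.

1/23


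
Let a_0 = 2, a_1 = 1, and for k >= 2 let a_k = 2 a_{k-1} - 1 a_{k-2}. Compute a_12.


Iterating the recurrence forward:
a_0 = 2
a_1 = 1
a_2 = 2*1 - 1*2 = 0
a_3 = 2*0 - 1*1 = -1
a_4 = 2*-1 - 1*0 = -2
a_5 = 2*-2 - 1*-1 = -3
a_6 = 2*-3 - 1*-2 = -4
a_7 = 2*-4 - 1*-3 = -5
a_8 = 2*-5 - 1*-4 = -6
a_9 = 2*-6 - 1*-5 = -7
a_10 = 2*-7 - 1*-6 = -8
a_11 = 2*-8 - 1*-7 = -9
a_12 = 2*-9 - 1*-8 = -10
So a_12 = -10.

-10


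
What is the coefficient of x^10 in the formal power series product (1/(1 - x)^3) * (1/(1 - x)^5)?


Combine the factors: (1/(1 - x)^3) * (1/(1 - x)^5) = 1/(1 - x)^8.
Then use 1/(1 - x)^r = sum_{k>=0} C(k + r - 1, r - 1) x^k with r = 8 and k = 10:
C(17, 7) = 19448.

19448


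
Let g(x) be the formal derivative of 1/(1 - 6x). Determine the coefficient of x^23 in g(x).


Differentiate termwise: d/dx sum_{k>=0} 6^k x^k = sum_{k>=1} k 6^k x^(k-1) = sum_{j>=0} (j+1) 6^(j+1) x^j.
Equivalently, d/dx [1/(1 - 6x)] = 6/(1 - 6x)^2.
For j = 23: 24 * 6^24 = 24 * 4738381338321616896 = 113721152119718805504.

113721152119718805504


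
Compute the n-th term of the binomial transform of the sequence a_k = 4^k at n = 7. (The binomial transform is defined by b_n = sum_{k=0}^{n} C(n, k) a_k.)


With a_k = 4^k, b_n = sum_{k=0}^{n} C(n, k) 4^k = (1 + 4)^n by the binomial theorem.
For n = 7: (1 + 4)^7 = 5^7 = 78125.

78125


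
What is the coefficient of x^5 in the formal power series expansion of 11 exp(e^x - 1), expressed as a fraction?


exp(e^x - 1) is the exponential generating function for the Bell numbers Bell_k: exp(e^x - 1) = sum_{k>=0} Bell_k x^k / k!.
So the coefficient of x^5 in 11 exp(e^x - 1) is 11 Bell_5 / 5!.
Computing: Bell_5 = 52 and 5! = 120, giving
11 * 52/120 = 143/30.

143/30


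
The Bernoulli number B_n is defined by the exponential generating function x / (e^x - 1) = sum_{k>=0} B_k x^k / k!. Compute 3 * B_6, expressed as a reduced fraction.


Bernoulli numbers can also be computed recursively via B_0 = 1 and sum_{j=0}^{m} C(m+1, j) B_j = 0 for m >= 1. Odd-index Bernoulli numbers vanish for k >= 3.
Computing B_6 = 1/42, so 3 * B_6 = 3 * 1/42 = 1/14.

1/14


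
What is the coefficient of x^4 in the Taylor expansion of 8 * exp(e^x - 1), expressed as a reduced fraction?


exp(e^x - 1) = sum_{k>=0} Bell_k x^k / k!, where Bell_k is the k-th Bell number.
So the coefficient of x^4 is 8 * Bell_4 / 4!.
Computing: Bell_4 = 15 and 4! = 24, giving
8 * 15/24 = 5.

5


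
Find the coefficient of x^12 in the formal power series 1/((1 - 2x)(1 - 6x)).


By partial fractions or Cauchy convolution:
The coefficient equals sum_{k=0}^{12} 2^k * 6^(12-k).
= 3265171456

3265171456


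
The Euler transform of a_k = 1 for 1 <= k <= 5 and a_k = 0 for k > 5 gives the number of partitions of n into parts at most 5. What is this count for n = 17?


Partitions of 17 into parts at most 5:
Using generating function (1-x)^(-1)(1-x^2)^(-1)...(1-x^5)^(-1),
the coefficient of x^17 = 119

119


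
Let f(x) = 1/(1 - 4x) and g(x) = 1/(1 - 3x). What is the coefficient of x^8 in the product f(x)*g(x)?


The coefficient of x^n in f*g is the Cauchy product: sum_{k=0}^{n} a^k * b^(n-k).
With a=4, b=3, n=8:
sum_{k=0}^{8} 4^k * 3^(8-k)
= 242461

242461


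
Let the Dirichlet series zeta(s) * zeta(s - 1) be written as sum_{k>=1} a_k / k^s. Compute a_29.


Convolution gives a_k = sum_{d | k} d * 1 = sum_{d | k} d = sigma(k), the sum of positive divisors of k.
For k = 29, the divisors are 1, 29, so
sigma(29) = 1 + 29 = 30.

30


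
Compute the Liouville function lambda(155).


The Liouville function is lambda(k) = (-1)^Omega(k), where Omega(k) counts the prime factors of k with multiplicity.
Factoring: 155 = 5 * 31, so Omega(155) = 2.
lambda(155) = (-1)^2 = 1.

1


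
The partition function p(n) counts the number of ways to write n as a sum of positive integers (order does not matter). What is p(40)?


Using the generating function prod_{k>=1} 1/(1-x^k), we compute p(40).
By dynamic programming over parts 1 through 40:
p(40) = 37338

37338


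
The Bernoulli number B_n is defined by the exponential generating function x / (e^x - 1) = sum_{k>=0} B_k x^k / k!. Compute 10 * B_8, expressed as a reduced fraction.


Bernoulli numbers can also be computed recursively via B_0 = 1 and sum_{j=0}^{m} C(m+1, j) B_j = 0 for m >= 1. Odd-index Bernoulli numbers vanish for k >= 3.
Computing B_8 = -1/30, so 10 * B_8 = 10 * -1/30 = -1/3.

-1/3


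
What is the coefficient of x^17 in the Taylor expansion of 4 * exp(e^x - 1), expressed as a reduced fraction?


exp(e^x - 1) = sum_{k>=0} Bell_k x^k / k!, where Bell_k is the k-th Bell number.
So the coefficient of x^17 is 4 * Bell_17 / 17!.
Computing: Bell_17 = 82864869804 and 17! = 355687428096000, giving
4 * 82864869804/355687428096000 = 255755771/274450176000.

255755771/274450176000


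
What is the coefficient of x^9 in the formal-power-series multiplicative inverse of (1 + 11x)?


The inverse is 1/(1 + 11x). Apply the geometric identity 1/(1 - y) = sum_{k>=0} y^k with y = -11x:
1/(1 + 11x) = sum_{k>=0} (-11)^k x^k.
So the coefficient of x^9 is (-11)^9 = -2357947691.

-2357947691


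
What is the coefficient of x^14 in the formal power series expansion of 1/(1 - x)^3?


The expansion 1/(1 - x)^r = sum_{k>=0} C(k + r - 1, r - 1) x^k follows from the multiset / negative-binomial theorem (or from repeated differentiation of the geometric series).
For r = 3 and k = 14:
C(16, 2) = 20922789888000 / (2 * 87178291200) = 120.

120


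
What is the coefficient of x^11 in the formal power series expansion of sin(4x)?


The Maclaurin series is sin(t) = sum_{k>=0} (-1)^k t^(2k+1) / (2k+1)!, so substituting t = 4x, only odd powers of x are nonzero, with coefficient of x^(2k+1) equal to (-1)^k 4^(2k+1) / (2k+1)!.
Write 11 = 2*5 + 1, giving the coefficient (-1)^5 * 4^11 / 11! = -4194304/39916800 = -16384/155925.

-16384/155925


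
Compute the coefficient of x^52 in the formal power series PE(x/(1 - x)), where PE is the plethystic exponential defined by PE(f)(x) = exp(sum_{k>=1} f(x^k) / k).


For f(x) = x/(1 - x) we have
sum_{k>=1} f(x^k) / k = sum_{k>=1} (1/k) * x^k / (1 - x^k) = sum_{k, m >= 1} x^(k m) / k,
which after exponentiating simplifies to
PE(x/(1 - x)) = prod_{k>=1} 1 / (1 - x^k).
This is the generating function for the partition function p(n), so the coefficient of x^52 is p(52).
Computing p(52) by dynamic programming over parts 1, 2, ..., 52: p(52) = 281589.

281589


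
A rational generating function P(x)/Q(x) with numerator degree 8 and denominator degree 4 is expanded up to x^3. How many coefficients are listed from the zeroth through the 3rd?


Expanding up to x^3 gives the coefficients for x^0, x^1, ..., x^3.
That is 3 + 1 = 4 coefficients in total.

4


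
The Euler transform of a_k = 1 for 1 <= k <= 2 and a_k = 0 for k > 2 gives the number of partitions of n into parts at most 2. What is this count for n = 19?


Partitions of 19 into parts at most 2:
Using generating function (1-x)^(-1)(1-x^2)^(-1),
the coefficient of x^19 = 10

10


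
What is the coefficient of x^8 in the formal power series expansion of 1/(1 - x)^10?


The negative binomial / multiset identity is
1/(1 - x)^r = sum_{k>=0} C(k + r - 1, r - 1) x^k.
Here r = 10 and k = 8, so the coefficient is
C(8 + 9, 9) = C(17, 9)
= 24310

24310


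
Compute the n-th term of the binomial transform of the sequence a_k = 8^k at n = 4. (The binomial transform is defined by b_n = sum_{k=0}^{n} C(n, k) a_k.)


With a_k = 8^k, b_n = sum_{k=0}^{n} C(n, k) 8^k = (1 + 8)^n by the binomial theorem.
For n = 4: (1 + 8)^4 = 9^4 = 6561.

6561


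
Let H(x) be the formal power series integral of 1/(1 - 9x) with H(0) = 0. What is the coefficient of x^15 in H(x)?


1/(1 - 9x) = sum_{k>=0} 9^k x^k. Integrating termwise with H(0) = 0:
H(x) = sum_{k>=0} 9^k x^(k+1) / (k+1) = sum_{m>=1} 9^(m-1) x^m / m.
For m = 15: 9^14/15 = 22876792454961/15 = 7625597484987/5.

7625597484987/5


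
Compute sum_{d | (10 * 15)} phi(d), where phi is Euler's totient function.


First, 10 * 15 = 150. One classical identity is sum_{d | n} phi(d) = n (each k in [1, n] has a unique gcd with n, and among the k's with gcd(k, n) = n/d there are phi(d) of them). So the sum equals 150. We also verify directly:
Divisors of 150: 1, 2, 3, 5, 6, 10, 15, 25, 30, 50, 75, 150.
phi values: 1, 1, 2, 4, 2, 4, 8, 20, 8, 20, 40, 40.
Sum = 150.

150


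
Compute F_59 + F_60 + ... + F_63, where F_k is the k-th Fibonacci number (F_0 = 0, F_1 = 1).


Use the identity sum_{k=0}^{N} F_k = F_{N+2} - 1 (which follows from F_{k+2} - F_{k+1} = F_k). Then
sum_{k=59}^{63} F_k = (F_{65} - 1) - (F_{60} - 1) = F_{65} - F_{60}.
Computing: F_{65} = 17167680177565, F_{60} = 1548008755920, so
Sum = 17167680177565 - 1548008755920 = 15619671421645.

15619671421645


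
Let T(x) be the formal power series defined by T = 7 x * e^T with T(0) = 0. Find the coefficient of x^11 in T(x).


Apply the Lagrange inversion formula: if T = 7 x * phi(T) with phi(t) = e^t, then
[x^n] T = 7^n * (1/n) [t^(n-1)] phi(t)^n = 7^n * (1/n) [t^(n-1)] e^(n t) = 7^n * (1/n) * n^(n-1) / (n-1)! = 7^n * n^(n-1) / n!.
When c = 1 this is the Cayley count of rooted labeled trees on n vertices, divided by n!.
For n = 11: 7^11 * 11^10 / 11! = 1977326743 * 25937424601/39916800 = 666061861144200059/518400.

666061861144200059/518400


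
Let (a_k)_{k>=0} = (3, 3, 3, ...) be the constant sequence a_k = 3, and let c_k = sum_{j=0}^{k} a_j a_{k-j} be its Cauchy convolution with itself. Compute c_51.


Since a_j = 3 for all j >= 0, the convolution sum becomes
c_k = sum_{j=0}^{k} 3 * 3 = 9 * (k + 1).
Equivalently, the generating function of (a_k) is 3/(1 - x) and its square is 9/(1 - x)^2 = sum_{k>=0} 9(k + 1) x^k.
For k = 51: 9 * 52 = 468.

468


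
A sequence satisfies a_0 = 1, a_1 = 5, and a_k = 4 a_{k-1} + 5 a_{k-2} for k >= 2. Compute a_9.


The characteristic equation is t^2 - 4 t - 5 = 0, with roots r_1 = 5 and r_2 = -1 (so c_1 = r_1 + r_2, c_2 = -r_1 r_2 as required).
One can use the closed form a_n = A r_1^n + B r_2^n, but direct iteration is more reliable:
a_0 = 1, a_1 = 5, a_2 = 25, a_3 = 125, a_4 = 625, a_5 = 3125, a_6 = 15625, a_7 = 78125, a_8 = 390625, a_9 = 1953125.
So a_9 = 1953125.

1953125


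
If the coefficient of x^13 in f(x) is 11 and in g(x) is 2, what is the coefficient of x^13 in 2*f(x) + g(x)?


Scalar multiplication scales coefficients: 2 * 11 = 22.
Then add the g coefficient: 22 + 2
= 24

24


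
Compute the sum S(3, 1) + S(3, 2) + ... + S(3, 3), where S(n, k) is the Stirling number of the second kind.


By definition, S(n, k) counts partitions of an n-set into exactly k nonempty blocks.
Computing row n = 3 for k = 1..3:
S(3, k): 1, 3, 1
Sum = 5. (This equals Bell_3 since the sum runs over all k.)

5


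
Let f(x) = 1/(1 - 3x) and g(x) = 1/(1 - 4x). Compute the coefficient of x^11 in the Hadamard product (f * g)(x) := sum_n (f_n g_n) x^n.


f has coefficients f_k = 3^k and g has coefficients g_k = 4^k, so the Hadamard product has coefficient (f*g)_k = 3^k * 4^k = 12^k.
For k = 11: 12^11 = 743008370688.

743008370688


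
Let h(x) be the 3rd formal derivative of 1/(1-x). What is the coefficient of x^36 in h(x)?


Differentiating 3 times: d^3/dx^3 [1/(1-x)] = 3!/(1-x)^4.
The expansion 1/(1-x)^4 = sum_{k>=0} C(k+3, 3) x^k, so the coefficient of x^n in 3!/(1-x)^4 is 3! * C(n+3, 3).
For n = 36: 6 * C(39, 3) = 6 * 9139 = 54834

54834


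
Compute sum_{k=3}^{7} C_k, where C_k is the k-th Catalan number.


C_3 through C_7: 5, 14, 42, 132, 429
Sum = 5 + 14 + 42 + 132 + 429
= 622

622


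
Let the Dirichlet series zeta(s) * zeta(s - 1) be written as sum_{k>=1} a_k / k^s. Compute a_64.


Convolution gives a_k = sum_{d | k} d * 1 = sum_{d | k} d = sigma(k), the sum of positive divisors of k.
For k = 64, the divisors are 1, 2, 4, 8, 16, 32, 64, so
sigma(64) = 1 + 2 + 4 + 8 + 16 + 32 + 64 = 127.

127


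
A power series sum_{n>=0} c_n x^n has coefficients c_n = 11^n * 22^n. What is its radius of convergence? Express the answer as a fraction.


By the root test (Cauchy-Hadamard), the radius is R = 1 / limsup_n |c_n|^(1/n).
Here |c_n|^(1/n) = (11^n * 22^n)^(1/n) = 11 * 22 = 242 for all n.
So R = 1/242 = 1/242.

1/242


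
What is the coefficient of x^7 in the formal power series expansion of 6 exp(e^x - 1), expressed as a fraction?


exp(e^x - 1) is the exponential generating function for the Bell numbers Bell_k: exp(e^x - 1) = sum_{k>=0} Bell_k x^k / k!.
So the coefficient of x^7 in 6 exp(e^x - 1) is 6 Bell_7 / 7!.
Computing: Bell_7 = 877 and 7! = 5040, giving
6 * 877/5040 = 877/840.

877/840


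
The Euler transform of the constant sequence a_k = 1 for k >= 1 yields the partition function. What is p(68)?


The Euler transform converts the sequence a_k = 1 into the number of integer partitions.
Using the recurrence or dynamic programming:
p(68) = 3087735

3087735


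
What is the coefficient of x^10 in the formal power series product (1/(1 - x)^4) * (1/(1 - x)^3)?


Combine the factors: (1/(1 - x)^4) * (1/(1 - x)^3) = 1/(1 - x)^7.
Then use 1/(1 - x)^r = sum_{k>=0} C(k + r - 1, r - 1) x^k with r = 7 and k = 10:
C(16, 6) = 8008.

8008


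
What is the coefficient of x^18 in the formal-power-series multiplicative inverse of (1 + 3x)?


The inverse is 1/(1 + 3x). Apply the geometric identity 1/(1 - y) = sum_{k>=0} y^k with y = -3x:
1/(1 + 3x) = sum_{k>=0} (-3)^k x^k.
So the coefficient of x^18 is (-3)^18 = 387420489.

387420489


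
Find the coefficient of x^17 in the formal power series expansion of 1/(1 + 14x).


Write 1/(1 + c x) = 1/(1 - (-c) x) and apply the geometric-series identity
1/(1 - y) = sum_{k>=0} y^k to get 1/(1 + c x) = sum_{k>=0} (-c)^k x^k.
So the coefficient of x^k is (-c)^k = (-1)^k * c^k.
Here c = 14 and k = 17:
(-14)^17 = -1 * 30491346729331195904 = -30491346729331195904

-30491346729331195904


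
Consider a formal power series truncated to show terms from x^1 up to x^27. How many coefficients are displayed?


From x^1 to x^27 inclusive, the count is 27 - 1 + 1 = 27.

27


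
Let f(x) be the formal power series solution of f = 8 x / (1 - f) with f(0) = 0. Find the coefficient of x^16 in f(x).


Apply Lagrange inversion: f = 8 x * phi(f) with phi(t) = 1/(1 - t), so
[x^n] f = 8^n * (1/n) [t^(n-1)] phi(t)^n = 8^n * (1/n) [t^(n-1)] (1 - t)^(-n) = 8^n * (1/n) C(2n - 2, n - 1) = 8^n * C_{n-1}.
For n = 16: C_15 = C(30, 15) / 16 = 155117520/16 = 9694845.
With the 8^16 = 281474976710656 factor, the coefficient is 281474976710656 * 9694845 = 2728856270588419768320.

2728856270588419768320


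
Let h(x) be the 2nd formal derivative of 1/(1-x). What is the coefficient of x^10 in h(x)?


Differentiating 2 times: d^2/dx^2 [1/(1-x)] = 2!/(1-x)^3.
The expansion 1/(1-x)^3 = sum_{k>=0} C(k+2, 2) x^k, so the coefficient of x^n in 2!/(1-x)^3 is 2! * C(n+2, 2).
For n = 10: 2 * C(12, 2) = 2 * 66 = 132

132


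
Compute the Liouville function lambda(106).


The Liouville function is lambda(k) = (-1)^Omega(k), where Omega(k) counts the prime factors of k with multiplicity.
Factoring: 106 = 2 * 53, so Omega(106) = 2.
lambda(106) = (-1)^2 = 1.

1


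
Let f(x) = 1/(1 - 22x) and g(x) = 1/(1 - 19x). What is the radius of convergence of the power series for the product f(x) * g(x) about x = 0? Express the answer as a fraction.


The radius of 1/(1 - 22x) is 1/22 (nearest singularity at x = 1/22), and the radius of 1/(1 - 19x) is 1/19.
The product f(x)*g(x) = 1/((1 - 22x)(1 - 19x)) has singularities at both 1/22 and 1/19, so its radius of convergence is the distance to the nearest one:
min(1/22, 1/19) = 1/22.

1/22


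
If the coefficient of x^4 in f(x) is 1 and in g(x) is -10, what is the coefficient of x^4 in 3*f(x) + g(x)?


Scalar multiplication scales coefficients: 3 * 1 = 3.
Then add the g coefficient: 3 + -10
= -7

-7


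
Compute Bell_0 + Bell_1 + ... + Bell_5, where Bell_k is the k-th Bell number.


Recall Bell_k counts set partitions of a k-set (with Bell_0 = 1 by convention).
Bell_0 through Bell_5: 1, 1, 2, 5, 15, 52
Sum = 1 + 1 + 2 + 5 + 15 + 52 = 76.

76


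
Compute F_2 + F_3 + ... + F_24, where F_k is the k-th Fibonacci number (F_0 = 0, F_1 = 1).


Use the identity sum_{k=0}^{N} F_k = F_{N+2} - 1 (which follows from F_{k+2} - F_{k+1} = F_k). Then
sum_{k=2}^{24} F_k = (F_{26} - 1) - (F_{3} - 1) = F_{26} - F_{3}.
Computing: F_{26} = 121393, F_{3} = 2, so
Sum = 121393 - 2 = 121391.

121391


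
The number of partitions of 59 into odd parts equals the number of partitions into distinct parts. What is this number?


Computing partitions of 59 into odd parts (1, 3, 5, ...):
Using the generating function prod_{k>=0} 1/(1-x^(2k+1)),
the count is 9792

9792


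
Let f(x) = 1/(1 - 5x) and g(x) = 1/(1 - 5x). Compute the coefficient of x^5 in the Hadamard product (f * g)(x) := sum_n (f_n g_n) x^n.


f has coefficients f_k = 5^k and g has coefficients g_k = 5^k, so the Hadamard product has coefficient (f*g)_k = 5^k * 5^k = 25^k.
For k = 5: 25^5 = 9765625.

9765625


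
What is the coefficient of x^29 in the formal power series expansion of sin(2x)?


The Maclaurin series is sin(t) = sum_{k>=0} (-1)^k t^(2k+1) / (2k+1)!, so substituting t = 2x, only odd powers of x are nonzero, with coefficient of x^(2k+1) equal to (-1)^k 2^(2k+1) / (2k+1)!.
Write 29 = 2*14 + 1, giving the coefficient (-1)^14 * 2^29 / 29! = 536870912/8841761993739701954543616000000 = 16/263505041412702261046875.

16/263505041412702261046875


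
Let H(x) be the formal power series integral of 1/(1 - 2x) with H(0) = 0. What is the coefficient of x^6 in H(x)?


1/(1 - 2x) = sum_{k>=0} 2^k x^k. Integrating termwise with H(0) = 0:
H(x) = sum_{k>=0} 2^k x^(k+1) / (k+1) = sum_{m>=1} 2^(m-1) x^m / m.
For m = 6: 2^5/6 = 32/6 = 16/3.

16/3


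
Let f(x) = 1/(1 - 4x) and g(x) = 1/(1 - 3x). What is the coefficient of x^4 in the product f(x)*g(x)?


The coefficient of x^n in f*g is the Cauchy product: sum_{k=0}^{n} a^k * b^(n-k).
With a=4, b=3, n=4:
sum_{k=0}^{4} 4^k * 3^(4-k)
= 781

781


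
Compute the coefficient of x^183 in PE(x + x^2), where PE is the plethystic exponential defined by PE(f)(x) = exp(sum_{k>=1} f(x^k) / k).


With f(x) = x + x^2, the exponent is sum_{k>=1} (x^k + x^(2k)) / k = -ln(1 - x) - ln(1 - x^2). Exponentiating:
PE(x + x^2) = 1 / ((1 - x)(1 - x^2)).
This is the generating function for partitions of n into parts of size 1 or 2. The number of 2's can be any j in 0..91, and the rest are 1's, so
[x^183] = floor(183/2) + 1 = 92.

92


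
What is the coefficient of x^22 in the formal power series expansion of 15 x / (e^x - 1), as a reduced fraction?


The exponential generating function for Bernoulli numbers is
x / (e^x - 1) = sum_{k>=0} B_k x^k / k!.
So the coefficient of x^22 in 15 x / (e^x - 1) is 15 B_22 / 22!.
Computing: B_22 = 854513/138, 22! = 1124000727777607680000, giving
15 * 854513/138 / 1124000727777607680000 = 77683/940073335959453696000.

77683/940073335959453696000


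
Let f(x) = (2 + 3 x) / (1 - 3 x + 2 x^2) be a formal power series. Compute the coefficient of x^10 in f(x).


Write f(x) = sum_{k>=0} a_k x^k. Multiplying both sides by 1 - 3 x + 2 x^2 gives
(1 - 3 x + 2 x^2) sum_{k>=0} a_k x^k = 2 + 3 x.
Matching coefficients:
 x^0: a_0 = 2
 x^1: a_1 - 3 a_0 = 3  =>  a_1 = 3*2 + 3 = 9
 x^k (k >= 2): a_k = 3 a_{k-1} - 2 a_{k-2}.
Iterating: a_2 = 23, a_3 = 51, a_4 = 107, a_5 = 219, a_6 = 443, a_7 = 891, a_8 = 1787, a_9 = 3579, a_10 = 7163.
So the coefficient of x^10 is 7163.

7163


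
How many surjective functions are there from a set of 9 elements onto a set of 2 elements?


By inclusion-exclusion on which target elements are missed, the number of surjections from an n-set onto a k-set is
surj(n, k) = sum_{j=0}^{k} (-1)^j C(k, j) (k - j)^n.
Equivalently surj(n, k) = k! * S(n, k), where S(n, k) is the Stirling number of the second kind.
For n = 9, k = 2:
S(9, 2) = 255, so
surj = 2! * 255 = 2 * 255 = 510.

510


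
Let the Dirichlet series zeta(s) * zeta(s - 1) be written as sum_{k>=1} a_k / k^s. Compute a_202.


Convolution gives a_k = sum_{d | k} d * 1 = sum_{d | k} d = sigma(k), the sum of positive divisors of k.
For k = 202, the divisors are 1, 2, 101, 202, so
sigma(202) = 1 + 2 + 101 + 202 = 306.

306


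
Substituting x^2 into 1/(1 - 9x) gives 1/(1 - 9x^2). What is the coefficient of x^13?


Since 1/(1 - 9x^2) only has even powers of x,
the coefficient of x^13 (odd) is 0.

0


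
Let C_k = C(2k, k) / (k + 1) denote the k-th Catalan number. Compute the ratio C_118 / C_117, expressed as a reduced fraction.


Using C_k = (2k)! / (k! (k+1)!), the ratio C_{k+1}/C_k simplifies to
C_{k+1}/C_k = [(2k+2)! / ((k+1)! (k+2)!)] * [k! (k+1)! / (2k)!]
 = (2k+2)(2k+1) / ((k+1)(k+2)) = 2(2k+1) / (k+2).
For k = 117: 2(2*117 + 1) / (117 + 2) = 470/119 = 470/119.

470/119


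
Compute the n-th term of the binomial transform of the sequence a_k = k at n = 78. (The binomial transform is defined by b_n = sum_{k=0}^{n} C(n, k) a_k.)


With a_k = k, b_n = sum_{k=0}^{n} C(n, k) k. Using k * C(n, k) = n * C(n-1, k-1) gives b_n = n * sum_{k>=1} C(n-1, k-1) = n * 2^(n-1).
For n = 78: 78 * 2^77 = 78 * 151115727451828646838272 = 11787026741242634453385216.

11787026741242634453385216


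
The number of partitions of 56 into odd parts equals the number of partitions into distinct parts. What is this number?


Computing partitions of 56 into odd parts (1, 3, 5, ...):
Using the generating function prod_{k>=0} 1/(1-x^(2k+1)),
the count is 7108

7108


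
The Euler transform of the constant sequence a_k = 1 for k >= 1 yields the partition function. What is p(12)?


The Euler transform converts the sequence a_k = 1 into the number of integer partitions.
Using the recurrence or dynamic programming:
p(12) = 77

77


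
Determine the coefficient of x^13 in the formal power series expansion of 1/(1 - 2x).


The geometric series identity gives 1/(1 - c x) = sum_{k>=0} c^k x^k, so the coefficient of x^k is c^k.
Here c = 2 and k = 13.
Computing: 2^13 = 8192

8192


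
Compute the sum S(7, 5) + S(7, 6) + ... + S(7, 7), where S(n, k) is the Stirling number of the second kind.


By definition, S(n, k) counts partitions of an n-set into exactly k nonempty blocks.
Computing row n = 7 for k = 5..7:
S(7, k): 140, 21, 1
Sum = 162.

162


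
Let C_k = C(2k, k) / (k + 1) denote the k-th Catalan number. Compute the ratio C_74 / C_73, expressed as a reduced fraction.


Using C_k = (2k)! / (k! (k+1)!), the ratio C_{k+1}/C_k simplifies to
C_{k+1}/C_k = [(2k+2)! / ((k+1)! (k+2)!)] * [k! (k+1)! / (2k)!]
 = (2k+2)(2k+1) / ((k+1)(k+2)) = 2(2k+1) / (k+2).
For k = 73: 2(2*73 + 1) / (73 + 2) = 294/75 = 98/25.

98/25


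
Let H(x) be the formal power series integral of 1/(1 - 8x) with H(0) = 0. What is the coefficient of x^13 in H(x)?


1/(1 - 8x) = sum_{k>=0} 8^k x^k. Integrating termwise with H(0) = 0:
H(x) = sum_{k>=0} 8^k x^(k+1) / (k+1) = sum_{m>=1} 8^(m-1) x^m / m.
For m = 13: 8^12/13 = 68719476736/13 = 68719476736/13.

68719476736/13


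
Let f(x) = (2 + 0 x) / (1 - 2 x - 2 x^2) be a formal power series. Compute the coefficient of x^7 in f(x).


Write f(x) = sum_{k>=0} a_k x^k. Multiplying both sides by 1 - 2 x - 2 x^2 gives
(1 - 2 x - 2 x^2) sum_{k>=0} a_k x^k = 2 + 0 x.
Matching coefficients:
 x^0: a_0 = 2
 x^1: a_1 - 2 a_0 = 0  =>  a_1 = 2*2 + 0 = 4
 x^k (k >= 2): a_k = 2 a_{k-1} + 2 a_{k-2}.
Iterating: a_2 = 12, a_3 = 32, a_4 = 88, a_5 = 240, a_6 = 656, a_7 = 1792.
So the coefficient of x^7 is 1792.

1792


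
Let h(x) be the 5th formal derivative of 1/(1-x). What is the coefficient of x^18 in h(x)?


Differentiating 5 times: d^5/dx^5 [1/(1-x)] = 5!/(1-x)^6.
The expansion 1/(1-x)^6 = sum_{k>=0} C(k+5, 5) x^k, so the coefficient of x^n in 5!/(1-x)^6 is 5! * C(n+5, 5).
For n = 18: 120 * C(23, 5) = 120 * 33649 = 4037880

4037880


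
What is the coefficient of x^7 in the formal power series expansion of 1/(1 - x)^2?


The expansion 1/(1 - x)^r = sum_{k>=0} C(k + r - 1, r - 1) x^k follows from the multiset / negative-binomial theorem (or from repeated differentiation of the geometric series).
For r = 2 and k = 7:
C(8, 1) = 40320 / (1 * 5040) = 8.

8


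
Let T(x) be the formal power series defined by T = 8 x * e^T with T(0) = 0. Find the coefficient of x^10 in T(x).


Apply the Lagrange inversion formula: if T = 8 x * phi(T) with phi(t) = e^t, then
[x^n] T = 8^n * (1/n) [t^(n-1)] phi(t)^n = 8^n * (1/n) [t^(n-1)] e^(n t) = 8^n * (1/n) * n^(n-1) / (n-1)! = 8^n * n^(n-1) / n!.
When c = 1 this is the Cayley count of rooted labeled trees on n vertices, divided by n!.
For n = 10: 8^10 * 10^9 / 10! = 1073741824 * 1000000000/3628800 = 167772160000000/567.

167772160000000/567


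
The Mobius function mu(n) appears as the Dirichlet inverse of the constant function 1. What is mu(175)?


175 has a squared prime factor, so mu(175) = 0.
Factorization reveals a repeated prime.

0


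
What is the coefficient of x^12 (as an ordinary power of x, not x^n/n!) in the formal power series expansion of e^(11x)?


The exponential series is e^y = sum_{k>=0} y^k / k!. Substituting y = 11x gives
e^(11x) = sum_{k>=0} 11^k x^k / k!.
So the coefficient of x^n is a^n/n! with a = 11, n = 12:
11^12 / 12! = 3138428376721/479001600 = 285311670611/43545600

285311670611/43545600


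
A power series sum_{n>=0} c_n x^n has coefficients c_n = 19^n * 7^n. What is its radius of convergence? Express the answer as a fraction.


By the root test (Cauchy-Hadamard), the radius is R = 1 / limsup_n |c_n|^(1/n).
Here |c_n|^(1/n) = (19^n * 7^n)^(1/n) = 19 * 7 = 133 for all n.
So R = 1/133 = 1/133.

1/133


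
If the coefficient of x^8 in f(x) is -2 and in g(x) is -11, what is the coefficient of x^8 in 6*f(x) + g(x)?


Scalar multiplication scales coefficients: 6 * -2 = -12.
Then add the g coefficient: -12 + -11
= -23

-23


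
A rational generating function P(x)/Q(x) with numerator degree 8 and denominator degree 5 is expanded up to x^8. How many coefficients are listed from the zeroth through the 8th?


Expanding up to x^8 gives the coefficients for x^0, x^1, ..., x^8.
That is 8 + 1 = 9 coefficients in total.

9


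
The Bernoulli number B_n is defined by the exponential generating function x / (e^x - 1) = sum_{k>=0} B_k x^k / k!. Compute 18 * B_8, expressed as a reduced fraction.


Bernoulli numbers can also be computed recursively via B_0 = 1 and sum_{j=0}^{m} C(m+1, j) B_j = 0 for m >= 1. Odd-index Bernoulli numbers vanish for k >= 3.
Computing B_8 = -1/30, so 18 * B_8 = 18 * -1/30 = -3/5.

-3/5


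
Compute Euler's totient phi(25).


phi(n) counts integers in [1, n] coprime to n. Using the multiplicative formula phi(n) = n * prod_{p | n} (1 - 1/p):
25 = 5^2, so
phi(25) = 25 * (1 - 1/5) = 20.

20


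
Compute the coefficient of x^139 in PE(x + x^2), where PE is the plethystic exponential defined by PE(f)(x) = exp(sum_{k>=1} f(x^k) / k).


With f(x) = x + x^2, the exponent is sum_{k>=1} (x^k + x^(2k)) / k = -ln(1 - x) - ln(1 - x^2). Exponentiating:
PE(x + x^2) = 1 / ((1 - x)(1 - x^2)).
This is the generating function for partitions of n into parts of size 1 or 2. The number of 2's can be any j in 0..69, and the rest are 1's, so
[x^139] = floor(139/2) + 1 = 70.

70


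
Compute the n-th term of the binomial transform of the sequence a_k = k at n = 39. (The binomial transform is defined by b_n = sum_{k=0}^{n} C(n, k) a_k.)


With a_k = k, b_n = sum_{k=0}^{n} C(n, k) k. Using k * C(n, k) = n * C(n-1, k-1) gives b_n = n * sum_{k>=1} C(n-1, k-1) = n * 2^(n-1).
For n = 39: 39 * 2^38 = 39 * 274877906944 = 10720238370816.

10720238370816


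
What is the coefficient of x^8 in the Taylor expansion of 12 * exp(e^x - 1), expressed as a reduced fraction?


exp(e^x - 1) = sum_{k>=0} Bell_k x^k / k!, where Bell_k is the k-th Bell number.
So the coefficient of x^8 is 12 * Bell_8 / 8!.
Computing: Bell_8 = 4140 and 8! = 40320, giving
12 * 4140/40320 = 69/56.

69/56


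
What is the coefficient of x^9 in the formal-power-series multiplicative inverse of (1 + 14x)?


The inverse is 1/(1 + 14x). Apply the geometric identity 1/(1 - y) = sum_{k>=0} y^k with y = -14x:
1/(1 + 14x) = sum_{k>=0} (-14)^k x^k.
So the coefficient of x^9 is (-14)^9 = -20661046784.

-20661046784


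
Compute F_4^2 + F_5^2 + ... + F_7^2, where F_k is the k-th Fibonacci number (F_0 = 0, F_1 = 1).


There is a standard identity sum_{k=0}^{N} F_k^2 = F_N * F_{N+1} (proved inductively from the telescoping relation F_k^2 = F_k F_{k+1} - F_{k-1} F_k). Then
sum_{k=4}^{7} F_k^2 = F_7 F_8 - F_3 F_4.
Computing: F_7 = 13, F_8 = 21, F_3 = 2, F_4 = 3.
Sum = 13 * 21 - 2 * 3 = 267.

267


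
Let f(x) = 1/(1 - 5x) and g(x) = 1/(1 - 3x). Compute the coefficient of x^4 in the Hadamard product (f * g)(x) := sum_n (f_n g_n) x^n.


f has coefficients f_k = 5^k and g has coefficients g_k = 3^k, so the Hadamard product has coefficient (f*g)_k = 5^k * 3^k = 15^k.
For k = 4: 15^4 = 50625.

50625


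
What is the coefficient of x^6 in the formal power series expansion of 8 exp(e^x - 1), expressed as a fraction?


exp(e^x - 1) is the exponential generating function for the Bell numbers Bell_k: exp(e^x - 1) = sum_{k>=0} Bell_k x^k / k!.
So the coefficient of x^6 in 8 exp(e^x - 1) is 8 Bell_6 / 6!.
Computing: Bell_6 = 203 and 6! = 720, giving
8 * 203/720 = 203/90.

203/90


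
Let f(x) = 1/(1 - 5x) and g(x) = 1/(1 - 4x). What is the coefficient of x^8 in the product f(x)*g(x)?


The coefficient of x^n in f*g is the Cauchy product: sum_{k=0}^{n} a^k * b^(n-k).
With a=5, b=4, n=8:
sum_{k=0}^{8} 5^k * 4^(8-k)
= 1690981

1690981


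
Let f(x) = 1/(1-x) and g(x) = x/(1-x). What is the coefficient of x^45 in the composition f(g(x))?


First simplify the composition: f(g(x)) = 1/(1 - x/(1-x)) = (1-x)/((1-x) - x) = (1-x)/(1-2x).
Now extract the coefficient. Write (1-x)/(1-2x) = 1/(1-2x) - x/(1-2x).
The coefficient of x^n in 1/(1-2x) is 2^n, and in x/(1-2x) is 2^(n-1) (for n >= 1).
So the coefficient of x^45 is 2^45 - 2^44 = 35184372088832 - 17592186044416 = 17592186044416.

17592186044416


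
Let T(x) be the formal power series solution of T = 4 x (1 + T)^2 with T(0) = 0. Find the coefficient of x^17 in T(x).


Apply the Lagrange inversion formula: if T = 4 x * phi(T) with phi(t) = (1 + t)^2, then [x^n] T = 4^n * (1/n) [t^(n-1)] phi(t)^n = 4^n * (1/n) [t^(n-1)] (1 + t)^(2n) = 4^n * (1/n) C(2n, n-1).
Using the identity C(2n, n-1) = C(2n, n) * n / (n+1), the unscaled factor equals C(2n, n) / (n+1) = C_n, the n-th Catalan number.
For n = 17: C_17 = C(34, 17) / 18 = 2333606220/18 = 129644790.
With the 4^17 = 17179869184 factor, the coefficient is 17179869184 * 129644790 = 2227280532587151360.

2227280532587151360


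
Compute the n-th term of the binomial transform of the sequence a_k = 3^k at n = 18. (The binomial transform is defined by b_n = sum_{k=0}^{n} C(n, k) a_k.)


With a_k = 3^k, b_n = sum_{k=0}^{n} C(n, k) 3^k = (1 + 3)^n by the binomial theorem.
For n = 18: (1 + 3)^18 = 4^18 = 68719476736.

68719476736


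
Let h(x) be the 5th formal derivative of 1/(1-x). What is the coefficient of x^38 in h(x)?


Differentiating 5 times: d^5/dx^5 [1/(1-x)] = 5!/(1-x)^6.
The expansion 1/(1-x)^6 = sum_{k>=0} C(k+5, 5) x^k, so the coefficient of x^n in 5!/(1-x)^6 is 5! * C(n+5, 5).
For n = 38: 120 * C(43, 5) = 120 * 962598 = 115511760

115511760


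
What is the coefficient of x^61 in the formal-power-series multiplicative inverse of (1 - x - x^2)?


Let the inverse be f(x) = sum_{k>=0} a_k x^k. From f(x) * (1 - x - x^2) = 1 and matching coefficients:
 x^0: a_0 = 1.
 x^1: a_1 - a_0 = 0, so a_1 = 1.
 x^k (k >= 2): a_k - a_{k-1} - a_{k-2} = 0, i.e. a_k = a_{k-1} + a_{k-2}.
This is the Fibonacci-type recurrence shifted so that a_0 = a_1 = 1.
Iterating: a_0=1, a_1=1, a_2=2, a_3=3, a_4=5, a_5=8, a_6=13, a_7=21, a_8=34, a_9=55, ...
a_61 = 4052739537881.

4052739537881


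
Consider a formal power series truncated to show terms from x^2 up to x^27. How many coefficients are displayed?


From x^2 to x^27 inclusive, the count is 27 - 2 + 1 = 26.

26


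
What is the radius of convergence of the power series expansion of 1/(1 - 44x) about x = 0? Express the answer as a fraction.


Expanding 1/(1 - 44x) = sum_{k>=0} 44^k x^k, the series converges when |44x| < 1, i.e., |x| < 1/44.
So the radius of convergence is 1/44 = 1/44.

1/44


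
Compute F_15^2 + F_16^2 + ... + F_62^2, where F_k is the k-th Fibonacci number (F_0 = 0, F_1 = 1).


There is a standard identity sum_{k=0}^{N} F_k^2 = F_N * F_{N+1} (proved inductively from the telescoping relation F_k^2 = F_k F_{k+1} - F_{k-1} F_k). Then
sum_{k=15}^{62} F_k^2 = F_62 F_63 - F_14 F_15.
Computing: F_62 = 4052739537881, F_63 = 6557470319842, F_14 = 377, F_15 = 610.
Sum = 4052739537881 * 6557470319842 - 377 * 610 = 26575719233704840344704832.

26575719233704840344704832


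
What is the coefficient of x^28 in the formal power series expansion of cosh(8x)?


The Maclaurin series is cosh(t) = sum_{m>=0} t^(2m) / (2m)!, so substituting t = 8x, only even powers of x are nonzero, with coefficient of x^(2m) equal to 8^(2m) / (2m)!.
For x^28 the coefficient is 8^28/28! = 19342813113834066795298816/304888344611713860501504000000 = 576460752303423488/9086380738369043484375.

576460752303423488/9086380738369043484375


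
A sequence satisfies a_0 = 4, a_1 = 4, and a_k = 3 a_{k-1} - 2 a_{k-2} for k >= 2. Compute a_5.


The characteristic equation is t^2 - 3 t + 2 = 0, with roots r_1 = 2 and r_2 = 1 (so c_1 = r_1 + r_2, c_2 = -r_1 r_2 as required).
One can use the closed form a_n = A r_1^n + B r_2^n, but direct iteration is more reliable:
a_0 = 4, a_1 = 4, a_2 = 4, a_3 = 4, a_4 = 4, a_5 = 4.
So a_5 = 4.

4


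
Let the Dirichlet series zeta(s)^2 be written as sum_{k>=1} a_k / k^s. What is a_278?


The Dirichlet convolution of the constant function 1 with itself gives (1 * 1)(k) = sum_{d | k} 1 = d(k), the number of positive divisors of k.
Since zeta(s) = sum_{k>=1} 1/k^s, we have zeta(s)^2 = sum_{k>=1} d(k)/k^s, so a_k = d(k).
For k = 278: the divisors are 1, 2, 139, 278.
Count = 4.

4


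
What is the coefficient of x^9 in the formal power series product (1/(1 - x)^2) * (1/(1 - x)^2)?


Combine the factors: (1/(1 - x)^2) * (1/(1 - x)^2) = 1/(1 - x)^4.
Then use 1/(1 - x)^r = sum_{k>=0} C(k + r - 1, r - 1) x^k with r = 4 and k = 9:
C(12, 3) = 220.

220


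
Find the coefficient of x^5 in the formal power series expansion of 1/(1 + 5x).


Write 1/(1 + c x) = 1/(1 - (-c) x) and apply the geometric-series identity
1/(1 - y) = sum_{k>=0} y^k to get 1/(1 + c x) = sum_{k>=0} (-c)^k x^k.
So the coefficient of x^k is (-c)^k = (-1)^k * c^k.
Here c = 5 and k = 5:
(-5)^5 = -1 * 3125 = -3125

-3125


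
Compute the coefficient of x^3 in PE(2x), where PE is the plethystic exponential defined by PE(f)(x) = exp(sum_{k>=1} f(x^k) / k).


With f(x) = 2x, the exponent is sum_{k>=1} 2 x^k / k = 2 * (-ln(1 - x)). Exponentiating:
PE(2x) = exp(-2 ln(1 - x)) = 1/(1 - x)^2.
By the negative binomial expansion, [x^n] 1/(1 - x)^2 = C(n + 1, 1).
For n = 3: C(4, 1) = 4.

4


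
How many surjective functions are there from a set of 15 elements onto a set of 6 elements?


By inclusion-exclusion on which target elements are missed, the number of surjections from an n-set onto a k-set is
surj(n, k) = sum_{j=0}^{k} (-1)^j C(k, j) (k - j)^n.
Equivalently surj(n, k) = k! * S(n, k), where S(n, k) is the Stirling number of the second kind.
For n = 15, k = 6:
S(15, 6) = 420693273, so
surj = 6! * 420693273 = 720 * 420693273 = 302899156560.

302899156560


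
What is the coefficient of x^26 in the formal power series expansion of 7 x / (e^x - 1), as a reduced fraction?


The exponential generating function for Bernoulli numbers is
x / (e^x - 1) = sum_{k>=0} B_k x^k / k!.
So the coefficient of x^26 in 7 x / (e^x - 1) is 7 B_26 / 26!.
Computing: B_26 = 8553103/6, 26! = 403291461126605635584000000, giving
7 * 8553103/6 / 403291461126605635584000000 = 657931/26590645788567404544000000.

657931/26590645788567404544000000


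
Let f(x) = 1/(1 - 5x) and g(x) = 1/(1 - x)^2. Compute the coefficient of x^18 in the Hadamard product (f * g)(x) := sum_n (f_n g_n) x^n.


f has coefficients f_k = 5^k. For g = 1/(1 - x)^2 the coefficient is g_k = C(k + 1, 1) = k + 1. The Hadamard coefficient is (f * g)_k = 5^k * (k + 1).
For k = 18: 5^18 * 19 = 3814697265625 * 19 = 72479248046875.

72479248046875


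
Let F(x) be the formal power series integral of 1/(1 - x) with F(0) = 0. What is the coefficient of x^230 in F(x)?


1/(1 - x) = sum_{k>=0} x^k. Integrating termwise and using F(0) = 0 gives
F(x) = sum_{k>=0} x^(k+1) / (k+1) = sum_{m>=1} x^m / m = -ln(1 - x).
So the coefficient of x^230 is 1/230 = 1/230.

1/230
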